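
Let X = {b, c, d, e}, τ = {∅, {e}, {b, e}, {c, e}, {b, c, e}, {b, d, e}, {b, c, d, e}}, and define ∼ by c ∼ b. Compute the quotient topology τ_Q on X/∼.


X/∼ = {[b=c], [d], [e]}; |τ_Q| = 4.

Equivalence classes: [b=c], [d], [e].
Quotient map π: X → X/∼ sends b ↦ [b=c], c ↦ [b=c], d ↦ [d], e ↦ [e].
For each subset V ⊆ X/∼, compute π^{-1}(V) ⊆ X and check whether π^{-1}(V) ∈ τ. V is open in τ_Q iff π^{-1}(V) ∈ τ.
  V = {}: π^{-1}(V) = ∅ ∈ τ ✓.
  V = {[b=c]}: π^{-1}(V) = {b, c} ∉ τ ✗.
  V = {[d]}: π^{-1}(V) = {d} ∉ τ ✗.
  V = {[b=c], [d]}: π^{-1}(V) = {b, c, d} ∉ τ ✗.
  V = {[e]}: π^{-1}(V) = {e} ∈ τ ✓.
  V = {[b=c], [e]}: π^{-1}(V) = {b, c, e} ∈ τ ✓.
  V = {[d], [e]}: π^{-1}(V) = {d, e} ∉ τ ✗.
  V = {[b=c], [d], [e]}: π^{-1}(V) = {b, c, d, e} ∈ τ ✓.
Open sets in the quotient: τ_Q = {{}, {[e]}, {[b=c], [e]}, {[b=c], [d], [e]}} (4 elements).


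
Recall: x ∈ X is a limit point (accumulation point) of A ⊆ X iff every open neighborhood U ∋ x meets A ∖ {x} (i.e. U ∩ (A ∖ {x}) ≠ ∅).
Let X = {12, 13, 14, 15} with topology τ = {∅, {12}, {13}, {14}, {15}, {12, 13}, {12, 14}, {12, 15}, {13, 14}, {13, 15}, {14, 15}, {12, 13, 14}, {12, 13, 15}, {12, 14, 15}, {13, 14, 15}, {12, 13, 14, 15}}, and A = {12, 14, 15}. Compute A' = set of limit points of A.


A' = ∅

For each x ∈ X, list the open sets U ∈ τ with x ∈ U, then check whether U ∩ (A ∖ {x}) ≠ ∅ for every such U.
  x = 12: open {12} ∋ x has {12} ∩ (A ∖ {12}) = ∅, so x is NOT a limit point.
  x = 13: open {13} ∋ x has {13} ∩ (A ∖ {13}) = ∅, so x is NOT a limit point.
  x = 14: open {14} ∋ x has {14} ∩ (A ∖ {14}) = ∅, so x is NOT a limit point.
  x = 15: open {15} ∋ x has {15} ∩ (A ∖ {15}) = ∅, so x is NOT a limit point.
Collecting: A' = ∅.


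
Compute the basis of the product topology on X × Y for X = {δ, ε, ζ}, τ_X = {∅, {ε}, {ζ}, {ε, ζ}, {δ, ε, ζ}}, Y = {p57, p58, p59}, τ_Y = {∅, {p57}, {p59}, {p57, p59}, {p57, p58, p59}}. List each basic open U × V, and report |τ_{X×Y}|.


Basis B = {∅ × ∅, {ε} × {p57}, {ε} × {p59}, {ζ} × {p57}, {ζ} × {p59}, {ε} × {p57, p59}, {ε, ζ} × {p57}, {ε, ζ} × {p59}, {ζ} × {p57, p59}, {δ, ε, ζ} × {p57}, {δ, ε, ζ} × {p59}, {ε} × {p57, p58, p59}, {ζ} × {p57, p58, p59}, {ε, ζ} × {p57, p59}, {δ, ε, ζ} × {p57, p59}, {ε, ζ} × {p57, p58, p59}, {δ, ε, ζ} × {p57, p58, p59}}; |τ_{X×Y}| = 48.

Enumerate products U × V with U ∈ τ_X, V ∈ τ_Y (deduplicated):
  ∅ × ∅ = {} (∅)
  {ε} × {p57} = {(ε,p57)}
  {ε} × {p59} = {(ε,p59)}
  {ζ} × {p57} = {(ζ,p57)}
  {ζ} × {p59} = {(ζ,p59)}
  {ε} × {p57, p59} = {(ε,p57), (ε,p59)}
  {ε, ζ} × {p57} = {(ε,p57), (ζ,p57)}
  {ε, ζ} × {p59} = {(ε,p59), (ζ,p59)}
  {ζ} × {p57, p59} = {(ζ,p57), (ζ,p59)}
  {δ, ε, ζ} × {p57} = {(δ,p57), (ε,p57), (ζ,p57)}
  {δ, ε, ζ} × {p59} = {(δ,p59), (ε,p59), (ζ,p59)}
  {ε} × {p57, p58, p59} = {(ε,p57), (ε,p58), (ε,p59)}
  {ζ} × {p57, p58, p59} = {(ζ,p57), (ζ,p58), (ζ,p59)}
  {ε, ζ} × {p57, p59} = {(ε,p57), (ε,p59), (ζ,p57), (ζ,p59)}
  {δ, ε, ζ} × {p57, p59} = {(δ,p57), (δ,p59), (ε,p57), (ε,p59), (ζ,p57), (ζ,p59)}
  {ε, ζ} × {p57, p58, p59} = {(ε,p57), (ε,p58), (ε,p59), (ζ,p57), (ζ,p58), (ζ,p59)}
  {δ, ε, ζ} × {p57, p58, p59} = {(δ,p57), (δ,p58), (δ,p59), (ε,p57), (ε,p58), (ε,p59), (ζ,p57), (ζ,p58), (ζ,p59)}
These 17 distinct sets form the basis B.
Close under arbitrary unions to get τ_{X×Y}; counting gives |τ_{X×Y}| = 48.


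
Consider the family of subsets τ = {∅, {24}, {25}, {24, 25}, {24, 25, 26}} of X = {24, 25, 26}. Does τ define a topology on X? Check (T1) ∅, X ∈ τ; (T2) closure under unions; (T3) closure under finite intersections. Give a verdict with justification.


τ IS a topology on X.

Axiom (T1): ∅ ∈ τ? Yes; X ∈ τ? Yes.
Axiom (T2/T3): check pairwise unions and intersections of members of τ.
All pairwise intersections and unions checked — each lies in τ. Therefore τ satisfies (T1), (T2), (T3): it IS a topology on X.


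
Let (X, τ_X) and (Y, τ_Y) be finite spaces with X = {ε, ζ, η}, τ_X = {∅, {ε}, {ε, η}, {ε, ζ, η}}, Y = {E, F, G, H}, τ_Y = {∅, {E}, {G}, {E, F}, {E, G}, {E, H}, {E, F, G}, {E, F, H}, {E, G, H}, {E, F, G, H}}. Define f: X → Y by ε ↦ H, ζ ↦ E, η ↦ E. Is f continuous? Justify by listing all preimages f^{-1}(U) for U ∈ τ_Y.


f is NOT continuous.

Compute f^{-1}(U) for each U ∈ τ_Y:
  U = ∅: f^{-1}(U) = ∅ ∈ τ_X ✓.
  U = {E}: f^{-1}(U) = {ζ, η} ∉ τ_X ✗.
  U = {G}: f^{-1}(U) = ∅ ∈ τ_X ✓.
  U = {E, F}: f^{-1}(U) = {ζ, η} ∉ τ_X ✗.
  U = {E, G}: f^{-1}(U) = {ζ, η} ∉ τ_X ✗.
  U = {E, H}: f^{-1}(U) = {ε, ζ, η} ∈ τ_X ✓.
  U = {E, F, G}: f^{-1}(U) = {ζ, η} ∉ τ_X ✗.
  U = {E, F, H}: f^{-1}(U) = {ε, ζ, η} ∈ τ_X ✓.
  U = {E, G, H}: f^{-1}(U) = {ε, ζ, η} ∈ τ_X ✓.
  U = {E, F, G, H}: f^{-1}(U) = {ε, ζ, η} ∈ τ_X ✓.
Found U = {E} with f^{-1}(U) = {ζ, η} not in τ_X. Therefore f is NOT continuous.


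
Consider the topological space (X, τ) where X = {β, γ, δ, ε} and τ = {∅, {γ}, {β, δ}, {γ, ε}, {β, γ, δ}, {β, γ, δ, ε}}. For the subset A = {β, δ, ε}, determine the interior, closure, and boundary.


int(A) = {β, δ}, cl(A) = {β, δ, ε}, ∂A = {ε}.

Closed sets in (X, τ) are complements of opens:
  closed(X, τ) = {∅, {ε}, {β, δ}, {γ, ε}, {β, δ, ε}, {β, γ, δ, ε}}.
int(A) = ⋃ {U ∈ τ : U ⊆ A}. Opens contained in A: ∅, {β, δ}.
Taking the union of these: int(A) = {β, δ}.
cl(A) = ⋂ {C closed : A ⊆ C}. Closed sets containing A: {β, δ, ε}, {β, γ, δ, ε}.
Intersecting these: cl(A) = {β, δ, ε}.
∂A = cl(A) ∖ int(A) = {β, δ, ε} ∖ {β, δ} = {ε}.


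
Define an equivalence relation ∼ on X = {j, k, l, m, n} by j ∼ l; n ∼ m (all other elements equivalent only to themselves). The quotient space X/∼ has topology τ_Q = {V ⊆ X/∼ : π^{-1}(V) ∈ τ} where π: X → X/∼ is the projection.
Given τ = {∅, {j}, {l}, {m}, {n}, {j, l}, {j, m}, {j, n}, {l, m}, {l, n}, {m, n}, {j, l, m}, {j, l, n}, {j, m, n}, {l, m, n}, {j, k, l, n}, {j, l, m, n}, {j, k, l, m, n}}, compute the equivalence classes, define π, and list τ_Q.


X/∼ = {[j=l], [k], [m=n]}; |τ_Q| = 5.

Equivalence classes: [j=l], [k], [m=n].
Quotient map π: X → X/∼ sends j ↦ [j=l], k ↦ [k], l ↦ [j=l], m ↦ [m=n], n ↦ [m=n].
For each subset V ⊆ X/∼, compute π^{-1}(V) ⊆ X and check whether π^{-1}(V) ∈ τ. V is open in τ_Q iff π^{-1}(V) ∈ τ.
  V = {}: π^{-1}(V) = ∅ ∈ τ ✓.
  V = {[j=l]}: π^{-1}(V) = {j, l} ∈ τ ✓.
  V = {[k]}: π^{-1}(V) = {k} ∉ τ ✗.
  V = {[j=l], [k]}: π^{-1}(V) = {j, k, l} ∉ τ ✗.
  V = {[m=n]}: π^{-1}(V) = {m, n} ∈ τ ✓.
  V = {[j=l], [m=n]}: π^{-1}(V) = {j, l, m, n} ∈ τ ✓.
  V = {[k], [m=n]}: π^{-1}(V) = {k, m, n} ∉ τ ✗.
  V = {[j=l], [k], [m=n]}: π^{-1}(V) = {j, k, l, m, n} ∈ τ ✓.
Open sets in the quotient: τ_Q = {{}, {[j=l]}, {[m=n]}, {[j=l], [m=n]}, {[j=l], [k], [m=n]}} (5 elements).


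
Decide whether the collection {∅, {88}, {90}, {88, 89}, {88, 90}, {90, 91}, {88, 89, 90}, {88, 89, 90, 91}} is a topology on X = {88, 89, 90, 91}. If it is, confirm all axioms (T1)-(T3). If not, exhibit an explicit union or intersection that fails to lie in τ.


τ is NOT a topology on X.

Axiom (T1): ∅ ∈ τ? Yes; X ∈ τ? Yes.
Axiom (T2/T3): check pairwise unions and intersections of members of τ.
Counterexample for (T2): {88} ∪ {90, 91} = {88, 90, 91} ∉ τ. Therefore τ is NOT a topology.


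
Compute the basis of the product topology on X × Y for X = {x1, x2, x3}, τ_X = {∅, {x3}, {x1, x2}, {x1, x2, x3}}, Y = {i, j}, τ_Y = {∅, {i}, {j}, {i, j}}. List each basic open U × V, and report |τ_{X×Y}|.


Basis B = {∅ × ∅, {x3} × {i}, {x3} × {j}, {x1, x2} × {i}, {x1, x2} × {j}, {x3} × {i, j}, {x1, x2, x3} × {i}, {x1, x2, x3} × {j}, {x1, x2} × {i, j}, {x1, x2, x3} × {i, j}}; |τ_{X×Y}| = 16.

Enumerate products U × V with U ∈ τ_X, V ∈ τ_Y (deduplicated):
  ∅ × ∅ = {} (∅)
  {x3} × {i} = {(x3,i)}
  {x3} × {j} = {(x3,j)}
  {x1, x2} × {i} = {(x1,i), (x2,i)}
  {x1, x2} × {j} = {(x1,j), (x2,j)}
  {x3} × {i, j} = {(x3,i), (x3,j)}
  {x1, x2, x3} × {i} = {(x1,i), (x2,i), (x3,i)}
  {x1, x2, x3} × {j} = {(x1,j), (x2,j), (x3,j)}
  {x1, x2} × {i, j} = {(x1,i), (x1,j), (x2,i), (x2,j)}
  {x1, x2, x3} × {i, j} = {(x1,i), (x1,j), (x2,i), (x2,j), (x3,i), (x3,j)}
These 10 distinct sets form the basis B.
Close under arbitrary unions to get τ_{X×Y}; counting gives |τ_{X×Y}| = 16.


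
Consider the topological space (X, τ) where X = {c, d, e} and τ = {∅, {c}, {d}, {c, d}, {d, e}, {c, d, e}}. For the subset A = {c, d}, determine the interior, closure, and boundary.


int(A) = {c, d}, cl(A) = {c, d, e}, ∂A = {e}.

Closed sets in (X, τ) are complements of opens:
  closed(X, τ) = {∅, {c}, {e}, {c, e}, {d, e}, {c, d, e}}.
int(A) = ⋃ {U ∈ τ : U ⊆ A}. Opens contained in A: ∅, {c}, {d}, {c, d}.
Taking the union of these: int(A) = {c, d}.
cl(A) = ⋂ {C closed : A ⊆ C}. Closed sets containing A: {c, d, e}.
Intersecting these: cl(A) = {c, d, e}.
∂A = cl(A) ∖ int(A) = {c, d, e} ∖ {c, d} = {e}.


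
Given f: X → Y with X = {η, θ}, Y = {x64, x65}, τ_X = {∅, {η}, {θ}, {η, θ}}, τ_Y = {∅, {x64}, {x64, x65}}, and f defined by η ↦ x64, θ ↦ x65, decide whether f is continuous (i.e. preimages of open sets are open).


f IS continuous.

Compute f^{-1}(U) for each U ∈ τ_Y:
  U = ∅: f^{-1}(U) = ∅ ∈ τ_X ✓.
  U = {x64}: f^{-1}(U) = {η} ∈ τ_X ✓.
  U = {x64, x65}: f^{-1}(U) = {η, θ} ∈ τ_X ✓.
Every preimage lies in τ_X, so f IS continuous.


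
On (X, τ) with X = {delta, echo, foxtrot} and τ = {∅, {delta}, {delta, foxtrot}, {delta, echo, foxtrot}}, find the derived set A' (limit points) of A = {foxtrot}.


A' = {echo}

For each x ∈ X, list the open sets U ∈ τ with x ∈ U, then check whether U ∩ (A ∖ {x}) ≠ ∅ for every such U.
  x = delta: open {delta} ∋ x has {delta} ∩ (A ∖ {delta}) = ∅, so x is NOT a limit point.
  x = echo: opens ∋ x are {delta, echo, foxtrot}; each meets A ∖ {echo}, so x IS a limit point.
  x = foxtrot: open {delta, foxtrot} ∋ x has {delta, foxtrot} ∩ (A ∖ {foxtrot}) = ∅, so x is NOT a limit point.
Collecting: A' = {echo}.


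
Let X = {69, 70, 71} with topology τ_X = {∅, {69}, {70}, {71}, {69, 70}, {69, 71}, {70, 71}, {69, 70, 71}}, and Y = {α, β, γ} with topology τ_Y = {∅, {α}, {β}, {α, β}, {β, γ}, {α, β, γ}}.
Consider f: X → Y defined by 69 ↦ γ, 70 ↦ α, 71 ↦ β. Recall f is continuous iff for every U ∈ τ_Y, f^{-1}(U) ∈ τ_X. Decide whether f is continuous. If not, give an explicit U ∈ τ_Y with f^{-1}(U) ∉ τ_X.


f IS continuous.

Compute f^{-1}(U) for each U ∈ τ_Y:
  U = ∅: f^{-1}(U) = ∅ ∈ τ_X ✓.
  U = {α}: f^{-1}(U) = {70} ∈ τ_X ✓.
  U = {β}: f^{-1}(U) = {71} ∈ τ_X ✓.
  U = {α, β}: f^{-1}(U) = {70, 71} ∈ τ_X ✓.
  U = {β, γ}: f^{-1}(U) = {69, 71} ∈ τ_X ✓.
  U = {α, β, γ}: f^{-1}(U) = {69, 70, 71} ∈ τ_X ✓.
Every preimage lies in τ_X, so f IS continuous.


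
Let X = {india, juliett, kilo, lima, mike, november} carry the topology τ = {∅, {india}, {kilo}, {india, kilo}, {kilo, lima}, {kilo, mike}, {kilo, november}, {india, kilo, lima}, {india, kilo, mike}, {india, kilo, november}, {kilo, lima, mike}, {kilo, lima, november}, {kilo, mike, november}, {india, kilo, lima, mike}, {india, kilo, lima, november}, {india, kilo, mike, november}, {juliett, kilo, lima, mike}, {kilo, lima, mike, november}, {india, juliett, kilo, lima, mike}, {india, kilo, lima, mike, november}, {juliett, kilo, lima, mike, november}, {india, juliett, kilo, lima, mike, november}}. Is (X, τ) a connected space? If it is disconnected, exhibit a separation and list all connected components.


(X, τ) is disconnected; components = [{india}, {juliett, kilo, lima, mike, november}].

Find clopen sets (U ∈ τ with X ∖ U ∈ τ):
  U = ∅, X ∖ U = {india, juliett, kilo, lima, mike, november} — both open, so U is clopen.
  U = {india}, X ∖ U = {juliett, kilo, lima, mike, november} — both open, so U is clopen.
  U = {juliett, kilo, lima, mike, november}, X ∖ U = {india} — both open, so U is clopen.
  U = {india, juliett, kilo, lima, mike, november}, X ∖ U = ∅ — both open, so U is clopen.
Nontrivial clopen(s) exist: e.g. {juliett, kilo, lima, mike, november}. So (X, τ) is disconnected.
Compute connected components by grouping points that agree on all clopens:
  component: {india}
  component: {juliett, kilo, lima, mike, november}


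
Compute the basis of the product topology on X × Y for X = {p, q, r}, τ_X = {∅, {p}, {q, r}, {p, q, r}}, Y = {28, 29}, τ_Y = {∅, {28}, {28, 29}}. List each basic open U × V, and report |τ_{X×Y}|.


Basis B = {∅ × ∅, {p} × {28}, {p} × {28, 29}, {q, r} × {28}, {p, q, r} × {28}, {q, r} × {28, 29}, {p, q, r} × {28, 29}}; |τ_{X×Y}| = 9.

Enumerate products U × V with U ∈ τ_X, V ∈ τ_Y (deduplicated):
  ∅ × ∅ = {} (∅)
  {p} × {28} = {(p,28)}
  {p} × {28, 29} = {(p,28), (p,29)}
  {q, r} × {28} = {(q,28), (r,28)}
  {p, q, r} × {28} = {(p,28), (q,28), (r,28)}
  {q, r} × {28, 29} = {(q,28), (q,29), (r,28), (r,29)}
  {p, q, r} × {28, 29} = {(p,28), (p,29), (q,28), (q,29), (r,28), (r,29)}
These 7 distinct sets form the basis B.
Close under arbitrary unions to get τ_{X×Y}; counting gives |τ_{X×Y}| = 9.


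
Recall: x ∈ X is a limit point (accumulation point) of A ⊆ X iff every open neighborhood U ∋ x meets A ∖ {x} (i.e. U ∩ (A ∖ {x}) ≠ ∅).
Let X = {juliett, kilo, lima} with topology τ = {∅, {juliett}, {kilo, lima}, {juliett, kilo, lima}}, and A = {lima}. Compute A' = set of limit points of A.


A' = {kilo}

For each x ∈ X, list the open sets U ∈ τ with x ∈ U, then check whether U ∩ (A ∖ {x}) ≠ ∅ for every such U.
  x = juliett: open {juliett} ∋ x has {juliett} ∩ (A ∖ {juliett}) = ∅, so x is NOT a limit point.
  x = kilo: opens ∋ x are {kilo, lima}, {juliett, kilo, lima}; each meets A ∖ {kilo}, so x IS a limit point.
  x = lima: open {kilo, lima} ∋ x has {kilo, lima} ∩ (A ∖ {lima}) = ∅, so x is NOT a limit point.
Collecting: A' = {kilo}.


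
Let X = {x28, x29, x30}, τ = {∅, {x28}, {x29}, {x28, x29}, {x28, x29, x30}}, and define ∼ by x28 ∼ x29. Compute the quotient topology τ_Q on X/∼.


X/∼ = {[x28=x29], [x30]}; |τ_Q| = 3.

Equivalence classes: [x28=x29], [x30].
Quotient map π: X → X/∼ sends x28 ↦ [x28=x29], x29 ↦ [x28=x29], x30 ↦ [x30].
For each subset V ⊆ X/∼, compute π^{-1}(V) ⊆ X and check whether π^{-1}(V) ∈ τ. V is open in τ_Q iff π^{-1}(V) ∈ τ.
  V = {}: π^{-1}(V) = ∅ ∈ τ ✓.
  V = {[x28=x29]}: π^{-1}(V) = {x28, x29} ∈ τ ✓.
  V = {[x30]}: π^{-1}(V) = {x30} ∉ τ ✗.
  V = {[x28=x29], [x30]}: π^{-1}(V) = {x28, x29, x30} ∈ τ ✓.
Open sets in the quotient: τ_Q = {{}, {[x28=x29]}, {[x28=x29], [x30]}} (3 elements).


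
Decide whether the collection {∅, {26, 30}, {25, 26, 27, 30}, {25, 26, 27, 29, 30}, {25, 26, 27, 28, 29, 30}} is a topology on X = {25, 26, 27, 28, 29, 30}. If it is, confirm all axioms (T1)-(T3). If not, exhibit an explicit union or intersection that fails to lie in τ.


τ IS a topology on X.

Axiom (T1): ∅ ∈ τ? Yes; X ∈ τ? Yes.
Axiom (T2/T3): check pairwise unions and intersections of members of τ.
All pairwise intersections and unions checked — each lies in τ. Therefore τ satisfies (T1), (T2), (T3): it IS a topology on X.


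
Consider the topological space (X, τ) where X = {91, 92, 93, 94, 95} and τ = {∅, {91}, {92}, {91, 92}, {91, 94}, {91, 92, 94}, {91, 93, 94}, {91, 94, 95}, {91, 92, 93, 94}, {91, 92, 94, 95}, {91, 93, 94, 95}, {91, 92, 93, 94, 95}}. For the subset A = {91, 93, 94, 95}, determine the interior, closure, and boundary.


int(A) = {91, 93, 94, 95}, cl(A) = {91, 93, 94, 95}, ∂A = ∅.

Closed sets in (X, τ) are complements of opens:
  closed(X, τ) = {∅, {92}, {93}, {95}, {92, 93}, {92, 95}, {93, 95}, {92, 93, 95}, {93, 94, 95}, {91, 93, 94, 95}, {92, 93, 94, 95}, {91, 92, 93, 94, 95}}.
int(A) = ⋃ {U ∈ τ : U ⊆ A}. Opens contained in A: ∅, {91}, {91, 94}, {91, 93, 94}, {91, 94, 95}, {91, 93, 94, 95}.
Taking the union of these: int(A) = {91, 93, 94, 95}.
cl(A) = ⋂ {C closed : A ⊆ C}. Closed sets containing A: {91, 93, 94, 95}, {91, 92, 93, 94, 95}.
Intersecting these: cl(A) = {91, 93, 94, 95}.
∂A = cl(A) ∖ int(A) = {91, 93, 94, 95} ∖ {91, 93, 94, 95} = ∅.


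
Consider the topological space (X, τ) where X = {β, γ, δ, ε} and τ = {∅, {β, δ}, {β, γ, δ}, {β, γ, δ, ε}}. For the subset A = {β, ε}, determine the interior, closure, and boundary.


int(A) = ∅, cl(A) = {β, γ, δ, ε}, ∂A = {β, γ, δ, ε}.

Closed sets in (X, τ) are complements of opens:
  closed(X, τ) = {∅, {ε}, {γ, ε}, {β, γ, δ, ε}}.
int(A) = ⋃ {U ∈ τ : U ⊆ A}. Opens contained in A: ∅.
Taking the union of these: int(A) = ∅.
cl(A) = ⋂ {C closed : A ⊆ C}. Closed sets containing A: {β, γ, δ, ε}.
Intersecting these: cl(A) = {β, γ, δ, ε}.
∂A = cl(A) ∖ int(A) = {β, γ, δ, ε} ∖ ∅ = {β, γ, δ, ε}.


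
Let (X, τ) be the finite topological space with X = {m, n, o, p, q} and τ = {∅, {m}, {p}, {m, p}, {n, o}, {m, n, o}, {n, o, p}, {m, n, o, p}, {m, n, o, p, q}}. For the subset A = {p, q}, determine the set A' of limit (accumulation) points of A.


A' = {q}

For each x ∈ X, list the open sets U ∈ τ with x ∈ U, then check whether U ∩ (A ∖ {x}) ≠ ∅ for every such U.
  x = m: open {m} ∋ x has {m} ∩ (A ∖ {m}) = ∅, so x is NOT a limit point.
  x = n: open {n, o} ∋ x has {n, o} ∩ (A ∖ {n}) = ∅, so x is NOT a limit point.
  x = o: open {n, o} ∋ x has {n, o} ∩ (A ∖ {o}) = ∅, so x is NOT a limit point.
  x = p: open {p} ∋ x has {p} ∩ (A ∖ {p}) = ∅, so x is NOT a limit point.
  x = q: opens ∋ x are {m, n, o, p, q}; each meets A ∖ {q}, so x IS a limit point.
Collecting: A' = {q}.


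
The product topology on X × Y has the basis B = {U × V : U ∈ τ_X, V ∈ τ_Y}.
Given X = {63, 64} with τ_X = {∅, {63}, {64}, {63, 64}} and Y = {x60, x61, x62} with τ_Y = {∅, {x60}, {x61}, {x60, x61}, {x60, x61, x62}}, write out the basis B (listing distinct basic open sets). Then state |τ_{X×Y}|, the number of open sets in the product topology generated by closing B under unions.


Basis B = {∅ × ∅, {63} × {x60}, {63} × {x61}, {64} × {x60}, {64} × {x61}, {63} × {x60, x61}, {63, 64} × {x60}, {63, 64} × {x61}, {64} × {x60, x61}, {63} × {x60, x61, x62}, {64} × {x60, x61, x62}, {63, 64} × {x60, x61}, {63, 64} × {x60, x61, x62}}; |τ_{X×Y}| = 25.

Enumerate products U × V with U ∈ τ_X, V ∈ τ_Y (deduplicated):
  ∅ × ∅ = {} (∅)
  {63} × {x60} = {(63,x60)}
  {63} × {x61} = {(63,x61)}
  {64} × {x60} = {(64,x60)}
  {64} × {x61} = {(64,x61)}
  {63} × {x60, x61} = {(63,x60), (63,x61)}
  {63, 64} × {x60} = {(63,x60), (64,x60)}
  {63, 64} × {x61} = {(63,x61), (64,x61)}
  {64} × {x60, x61} = {(64,x60), (64,x61)}
  {63} × {x60, x61, x62} = {(63,x60), (63,x61), (63,x62)}
  {64} × {x60, x61, x62} = {(64,x60), (64,x61), (64,x62)}
  {63, 64} × {x60, x61} = {(63,x60), (63,x61), (64,x60), (64,x61)}
  {63, 64} × {x60, x61, x62} = {(63,x60), (63,x61), (63,x62), (64,x60), (64,x61), (64,x62)}
These 13 distinct sets form the basis B.
Close under arbitrary unions to get τ_{X×Y}; counting gives |τ_{X×Y}| = 25.


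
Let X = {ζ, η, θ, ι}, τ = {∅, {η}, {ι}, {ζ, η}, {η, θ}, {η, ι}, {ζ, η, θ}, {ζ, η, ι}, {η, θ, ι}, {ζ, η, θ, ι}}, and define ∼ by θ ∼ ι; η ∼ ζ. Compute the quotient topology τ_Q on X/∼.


X/∼ = {[ζ=η], [θ=ι]}; |τ_Q| = 3.

Equivalence classes: [ζ=η], [θ=ι].
Quotient map π: X → X/∼ sends ζ ↦ [ζ=η], η ↦ [ζ=η], θ ↦ [θ=ι], ι ↦ [θ=ι].
For each subset V ⊆ X/∼, compute π^{-1}(V) ⊆ X and check whether π^{-1}(V) ∈ τ. V is open in τ_Q iff π^{-1}(V) ∈ τ.
  V = {}: π^{-1}(V) = ∅ ∈ τ ✓.
  V = {[ζ=η]}: π^{-1}(V) = {ζ, η} ∈ τ ✓.
  V = {[θ=ι]}: π^{-1}(V) = {θ, ι} ∉ τ ✗.
  V = {[ζ=η], [θ=ι]}: π^{-1}(V) = {ζ, η, θ, ι} ∈ τ ✓.
Open sets in the quotient: τ_Q = {{}, {[ζ=η]}, {[ζ=η], [θ=ι]}} (3 elements).


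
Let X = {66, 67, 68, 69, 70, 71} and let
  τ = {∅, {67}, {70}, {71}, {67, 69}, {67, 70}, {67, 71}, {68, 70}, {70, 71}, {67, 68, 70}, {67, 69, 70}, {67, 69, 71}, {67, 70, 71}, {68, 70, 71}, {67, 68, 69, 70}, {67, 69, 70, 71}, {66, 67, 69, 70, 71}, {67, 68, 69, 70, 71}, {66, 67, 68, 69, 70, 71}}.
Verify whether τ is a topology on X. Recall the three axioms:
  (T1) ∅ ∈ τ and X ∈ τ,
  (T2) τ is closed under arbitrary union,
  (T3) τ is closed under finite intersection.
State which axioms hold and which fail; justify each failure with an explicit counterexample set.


τ is NOT a topology on X.

Axiom (T1): ∅ ∈ τ? Yes; X ∈ τ? Yes.
Axiom (T2/T3): check pairwise unions and intersections of members of τ.
Counterexample for (T2): {67} ∪ {68, 70, 71} = {67, 68, 70, 71} ∉ τ. Therefore τ is NOT a topology.


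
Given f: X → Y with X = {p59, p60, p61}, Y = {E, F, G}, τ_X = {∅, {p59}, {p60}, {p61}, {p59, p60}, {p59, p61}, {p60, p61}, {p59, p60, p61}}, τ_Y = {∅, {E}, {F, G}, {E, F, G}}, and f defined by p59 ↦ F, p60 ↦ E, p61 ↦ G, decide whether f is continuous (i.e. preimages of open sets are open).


f IS continuous.

Compute f^{-1}(U) for each U ∈ τ_Y:
  U = ∅: f^{-1}(U) = ∅ ∈ τ_X ✓.
  U = {E}: f^{-1}(U) = {p60} ∈ τ_X ✓.
  U = {F, G}: f^{-1}(U) = {p59, p61} ∈ τ_X ✓.
  U = {E, F, G}: f^{-1}(U) = {p59, p60, p61} ∈ τ_X ✓.
Every preimage lies in τ_X, so f IS continuous.


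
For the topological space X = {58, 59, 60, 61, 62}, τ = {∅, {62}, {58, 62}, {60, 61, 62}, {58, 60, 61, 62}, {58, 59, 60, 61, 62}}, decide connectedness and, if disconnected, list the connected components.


(X, τ) is connected.

Find clopen sets (U ∈ τ with X ∖ U ∈ τ):
  U = ∅, X ∖ U = {58, 59, 60, 61, 62} — both open, so U is clopen.
  U = {58, 59, 60, 61, 62}, X ∖ U = ∅ — both open, so U is clopen.
Only trivial clopens (∅ and X) exist, so (X, τ) is connected.
Compute connected components by grouping points that agree on all clopens:
  component: {58, 59, 60, 61, 62}


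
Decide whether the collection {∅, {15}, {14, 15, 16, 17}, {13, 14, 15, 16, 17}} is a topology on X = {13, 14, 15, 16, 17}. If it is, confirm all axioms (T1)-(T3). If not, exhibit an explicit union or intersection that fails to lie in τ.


τ IS a topology on X.

Axiom (T1): ∅ ∈ τ? Yes; X ∈ τ? Yes.
Axiom (T2/T3): check pairwise unions and intersections of members of τ.
All pairwise intersections and unions checked — each lies in τ. Therefore τ satisfies (T1), (T2), (T3): it IS a topology on X.


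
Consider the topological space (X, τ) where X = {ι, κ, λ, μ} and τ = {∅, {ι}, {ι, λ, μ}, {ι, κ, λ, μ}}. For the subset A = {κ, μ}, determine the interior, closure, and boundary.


int(A) = ∅, cl(A) = {κ, λ, μ}, ∂A = {κ, λ, μ}.

Closed sets in (X, τ) are complements of opens:
  closed(X, τ) = {∅, {κ}, {κ, λ, μ}, {ι, κ, λ, μ}}.
int(A) = ⋃ {U ∈ τ : U ⊆ A}. Opens contained in A: ∅.
Taking the union of these: int(A) = ∅.
cl(A) = ⋂ {C closed : A ⊆ C}. Closed sets containing A: {κ, λ, μ}, {ι, κ, λ, μ}.
Intersecting these: cl(A) = {κ, λ, μ}.
∂A = cl(A) ∖ int(A) = {κ, λ, μ} ∖ ∅ = {κ, λ, μ}.


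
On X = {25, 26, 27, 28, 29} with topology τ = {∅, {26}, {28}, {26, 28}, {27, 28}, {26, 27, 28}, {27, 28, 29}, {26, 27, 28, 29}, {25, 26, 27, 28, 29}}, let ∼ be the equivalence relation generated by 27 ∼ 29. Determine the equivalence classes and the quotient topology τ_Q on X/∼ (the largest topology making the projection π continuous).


X/∼ = {[25], [26], [27=29], [28]}; |τ_Q| = 7.

Equivalence classes: [25], [26], [27=29], [28].
Quotient map π: X → X/∼ sends 25 ↦ [25], 26 ↦ [26], 27 ↦ [27=29], 28 ↦ [28], 29 ↦ [27=29].
For each subset V ⊆ X/∼, compute π^{-1}(V) ⊆ X and check whether π^{-1}(V) ∈ τ. V is open in τ_Q iff π^{-1}(V) ∈ τ.
  V = {}: π^{-1}(V) = ∅ ∈ τ ✓.
  V = {[25]}: π^{-1}(V) = {25} ∉ τ ✗.
  V = {[26]}: π^{-1}(V) = {26} ∈ τ ✓.
  V = {[25], [26]}: π^{-1}(V) = {25, 26} ∉ τ ✗.
  V = {[27=29]}: π^{-1}(V) = {27, 29} ∉ τ ✗.
  V = {[25], [27=29]}: π^{-1}(V) = {25, 27, 29} ∉ τ ✗.
  V = {[26], [27=29]}: π^{-1}(V) = {26, 27, 29} ∉ τ ✗.
  V = {[25], [26], [27=29]}: π^{-1}(V) = {25, 26, 27, 29} ∉ τ ✗.
  V = {[28]}: π^{-1}(V) = {28} ∈ τ ✓.
  V = {[25], [28]}: π^{-1}(V) = {25, 28} ∉ τ ✗.
  V = {[26], [28]}: π^{-1}(V) = {26, 28} ∈ τ ✓.
  V = {[25], [26], [28]}: π^{-1}(V) = {25, 26, 28} ∉ τ ✗.
  V = {[27=29], [28]}: π^{-1}(V) = {27, 28, 29} ∈ τ ✓.
  V = {[25], [27=29], [28]}: π^{-1}(V) = {25, 27, 28, 29} ∉ τ ✗.
  V = {[26], [27=29], [28]}: π^{-1}(V) = {26, 27, 28, 29} ∈ τ ✓.
  V = {[25], [26], [27=29], [28]}: π^{-1}(V) = {25, 26, 27, 28, 29} ∈ τ ✓.
Open sets in the quotient: τ_Q = {{}, {[26]}, {[28]}, {[26], [28]}, {[27=29], [28]}, {[26], [27=29], [28]}, {[25], [26], [27=29], [28]}} (7 elements).


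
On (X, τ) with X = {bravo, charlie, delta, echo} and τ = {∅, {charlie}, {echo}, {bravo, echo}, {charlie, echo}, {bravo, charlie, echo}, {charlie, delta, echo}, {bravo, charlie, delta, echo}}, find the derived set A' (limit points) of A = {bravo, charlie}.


A' = {delta}

For each x ∈ X, list the open sets U ∈ τ with x ∈ U, then check whether U ∩ (A ∖ {x}) ≠ ∅ for every such U.
  x = bravo: open {bravo, echo} ∋ x has {bravo, echo} ∩ (A ∖ {bravo}) = ∅, so x is NOT a limit point.
  x = charlie: open {charlie} ∋ x has {charlie} ∩ (A ∖ {charlie}) = ∅, so x is NOT a limit point.
  x = delta: opens ∋ x are {charlie, delta, echo}, {bravo, charlie, delta, echo}; each meets A ∖ {delta}, so x IS a limit point.
  x = echo: open {echo} ∋ x has {echo} ∩ (A ∖ {echo}) = ∅, so x is NOT a limit point.
Collecting: A' = {delta}.


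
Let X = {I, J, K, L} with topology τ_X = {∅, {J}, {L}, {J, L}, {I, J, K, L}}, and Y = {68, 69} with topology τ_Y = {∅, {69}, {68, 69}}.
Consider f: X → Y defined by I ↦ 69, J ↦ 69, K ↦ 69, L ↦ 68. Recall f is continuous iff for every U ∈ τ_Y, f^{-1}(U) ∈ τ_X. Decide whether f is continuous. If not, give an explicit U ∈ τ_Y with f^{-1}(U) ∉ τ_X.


f is NOT continuous.

Compute f^{-1}(U) for each U ∈ τ_Y:
  U = ∅: f^{-1}(U) = ∅ ∈ τ_X ✓.
  U = {69}: f^{-1}(U) = {I, J, K} ∉ τ_X ✗.
  U = {68, 69}: f^{-1}(U) = {I, J, K, L} ∈ τ_X ✓.
Found U = {69} with f^{-1}(U) = {I, J, K} not in τ_X. Therefore f is NOT continuous.


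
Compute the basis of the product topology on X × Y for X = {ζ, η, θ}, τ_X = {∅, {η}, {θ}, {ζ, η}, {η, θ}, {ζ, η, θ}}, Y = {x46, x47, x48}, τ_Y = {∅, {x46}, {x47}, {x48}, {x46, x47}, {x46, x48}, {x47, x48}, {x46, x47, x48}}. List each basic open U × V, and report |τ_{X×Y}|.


Basis B = {∅ × ∅, {η} × {x46}, {η} × {x47}, {η} × {x48}, {θ} × {x46}, {θ} × {x47}, {θ} × {x48}, {ζ, η} × {x46}, {ζ, η} × {x47}, {ζ, η} × {x48}, {η} × {x46, x47}, {η} × {x46, x48}, {η, θ} × {x46}, {η} × {x47, x48}, {η, θ} × {x47}, {η, θ} × {x48}, {θ} × {x46, x47}, {θ} × {x46, x48}, {θ} × {x47, x48}, {ζ, η, θ} × {x46}, {ζ, η, θ} × {x47}, {ζ, η, θ} × {x48}, {η} × {x46, x47, x48}, {θ} × {x46, x47, x48}, {ζ, η} × {x46, x47}, {ζ, η} × {x46, x48}, {ζ, η} × {x47, x48}, {η, θ} × {x46, x47}, {η, θ} × {x46, x48}, {η, θ} × {x47, x48}, {ζ, η} × {x46, x47, x48}, {ζ, η, θ} × {x46, x47}, {ζ, η, θ} × {x46, x48}, {ζ, η, θ} × {x47, x48}, {η, θ} × {x46, x47, x48}, {ζ, η, θ} × {x46, x47, x48}}; |τ_{X×Y}| = 216.

Enumerate products U × V with U ∈ τ_X, V ∈ τ_Y (deduplicated):
  ∅ × ∅ = {} (∅)
  {η} × {x46} = {(η,x46)}
  {η} × {x47} = {(η,x47)}
  {η} × {x48} = {(η,x48)}
  {θ} × {x46} = {(θ,x46)}
  {θ} × {x47} = {(θ,x47)}
  {θ} × {x48} = {(θ,x48)}
  {ζ, η} × {x46} = {(ζ,x46), (η,x46)}
  {ζ, η} × {x47} = {(ζ,x47), (η,x47)}
  {ζ, η} × {x48} = {(ζ,x48), (η,x48)}
  {η} × {x46, x47} = {(η,x46), (η,x47)}
  {η} × {x46, x48} = {(η,x46), (η,x48)}
  {η, θ} × {x46} = {(η,x46), (θ,x46)}
  {η} × {x47, x48} = {(η,x47), (η,x48)}
  {η, θ} × {x47} = {(η,x47), (θ,x47)}
  {η, θ} × {x48} = {(η,x48), (θ,x48)}
  {θ} × {x46, x47} = {(θ,x46), (θ,x47)}
  {θ} × {x46, x48} = {(θ,x46), (θ,x48)}
  {θ} × {x47, x48} = {(θ,x47), (θ,x48)}
  {ζ, η, θ} × {x46} = {(ζ,x46), (η,x46), (θ,x46)}
  {ζ, η, θ} × {x47} = {(ζ,x47), (η,x47), (θ,x47)}
  {ζ, η, θ} × {x48} = {(ζ,x48), (η,x48), (θ,x48)}
  {η} × {x46, x47, x48} = {(η,x46), (η,x47), (η,x48)}
  {θ} × {x46, x47, x48} = {(θ,x46), (θ,x47), (θ,x48)}
  {ζ, η} × {x46, x47} = {(ζ,x46), (ζ,x47), (η,x46), (η,x47)}
  {ζ, η} × {x46, x48} = {(ζ,x46), (ζ,x48), (η,x46), (η,x48)}
  {ζ, η} × {x47, x48} = {(ζ,x47), (ζ,x48), (η,x47), (η,x48)}
  {η, θ} × {x46, x47} = {(η,x46), (η,x47), (θ,x46), (θ,x47)}
  {η, θ} × {x46, x48} = {(η,x46), (η,x48), (θ,x46), (θ,x48)}
  {η, θ} × {x47, x48} = {(η,x47), (η,x48), (θ,x47), (θ,x48)}
  {ζ, η} × {x46, x47, x48} = {(ζ,x46), (ζ,x47), (ζ,x48), (η,x46), (η,x47), (η,x48)}
  {ζ, η, θ} × {x46, x47} = {(ζ,x46), (ζ,x47), (η,x46), (η,x47), (θ,x46), (θ,x47)}
  {ζ, η, θ} × {x46, x48} = {(ζ,x46), (ζ,x48), (η,x46), (η,x48), (θ,x46), (θ,x48)}
  {ζ, η, θ} × {x47, x48} = {(ζ,x47), (ζ,x48), (η,x47), (η,x48), (θ,x47), (θ,x48)}
  {η, θ} × {x46, x47, x48} = {(η,x46), (η,x47), (η,x48), (θ,x46), (θ,x47), (θ,x48)}
  {ζ, η, θ} × {x46, x47, x48} = {(ζ,x46), (ζ,x47), (ζ,x48), (η,x46), (η,x47), (η,x48), (θ,x46), (θ,x47), (θ,x48)}
These 36 distinct sets form the basis B.
Close under arbitrary unions to get τ_{X×Y}; counting gives |τ_{X×Y}| = 216.


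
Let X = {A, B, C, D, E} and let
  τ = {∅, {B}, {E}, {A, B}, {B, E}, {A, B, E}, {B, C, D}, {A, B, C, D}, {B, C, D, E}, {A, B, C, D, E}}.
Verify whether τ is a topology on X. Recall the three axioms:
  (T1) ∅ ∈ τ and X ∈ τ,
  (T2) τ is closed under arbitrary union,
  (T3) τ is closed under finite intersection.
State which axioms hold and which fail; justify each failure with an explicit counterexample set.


τ IS a topology on X.

Axiom (T1): ∅ ∈ τ? Yes; X ∈ τ? Yes.
Axiom (T2/T3): check pairwise unions and intersections of members of τ.
All pairwise intersections and unions checked — each lies in τ. Therefore τ satisfies (T1), (T2), (T3): it IS a topology on X.


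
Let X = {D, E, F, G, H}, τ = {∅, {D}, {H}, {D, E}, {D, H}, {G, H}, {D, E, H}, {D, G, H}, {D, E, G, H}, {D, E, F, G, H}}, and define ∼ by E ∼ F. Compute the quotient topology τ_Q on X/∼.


X/∼ = {[D], [E=F], [G], [H]}; |τ_Q| = 7.

Equivalence classes: [D], [E=F], [G], [H].
Quotient map π: X → X/∼ sends D ↦ [D], E ↦ [E=F], F ↦ [E=F], G ↦ [G], H ↦ [H].
For each subset V ⊆ X/∼, compute π^{-1}(V) ⊆ X and check whether π^{-1}(V) ∈ τ. V is open in τ_Q iff π^{-1}(V) ∈ τ.
  V = {}: π^{-1}(V) = ∅ ∈ τ ✓.
  V = {[D]}: π^{-1}(V) = {D} ∈ τ ✓.
  V = {[E=F]}: π^{-1}(V) = {E, F} ∉ τ ✗.
  V = {[D], [E=F]}: π^{-1}(V) = {D, E, F} ∉ τ ✗.
  V = {[G]}: π^{-1}(V) = {G} ∉ τ ✗.
  V = {[D], [G]}: π^{-1}(V) = {D, G} ∉ τ ✗.
  V = {[E=F], [G]}: π^{-1}(V) = {E, F, G} ∉ τ ✗.
  V = {[D], [E=F], [G]}: π^{-1}(V) = {D, E, F, G} ∉ τ ✗.
  V = {[H]}: π^{-1}(V) = {H} ∈ τ ✓.
  V = {[D], [H]}: π^{-1}(V) = {D, H} ∈ τ ✓.
  V = {[E=F], [H]}: π^{-1}(V) = {E, F, H} ∉ τ ✗.
  V = {[D], [E=F], [H]}: π^{-1}(V) = {D, E, F, H} ∉ τ ✗.
  V = {[G], [H]}: π^{-1}(V) = {G, H} ∈ τ ✓.
  V = {[D], [G], [H]}: π^{-1}(V) = {D, G, H} ∈ τ ✓.
  V = {[E=F], [G], [H]}: π^{-1}(V) = {E, F, G, H} ∉ τ ✗.
  V = {[D], [E=F], [G], [H]}: π^{-1}(V) = {D, E, F, G, H} ∈ τ ✓.
Open sets in the quotient: τ_Q = {{}, {[D]}, {[H]}, {[D], [H]}, {[G], [H]}, {[D], [G], [H]}, {[D], [E=F], [G], [H]}} (7 elements).


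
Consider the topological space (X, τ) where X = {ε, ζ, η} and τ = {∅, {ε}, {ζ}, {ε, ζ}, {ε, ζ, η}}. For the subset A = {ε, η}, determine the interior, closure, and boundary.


int(A) = {ε}, cl(A) = {ε, η}, ∂A = {η}.

Closed sets in (X, τ) are complements of opens:
  closed(X, τ) = {∅, {η}, {ε, η}, {ζ, η}, {ε, ζ, η}}.
int(A) = ⋃ {U ∈ τ : U ⊆ A}. Opens contained in A: ∅, {ε}.
Taking the union of these: int(A) = {ε}.
cl(A) = ⋂ {C closed : A ⊆ C}. Closed sets containing A: {ε, η}, {ε, ζ, η}.
Intersecting these: cl(A) = {ε, η}.
∂A = cl(A) ∖ int(A) = {ε, η} ∖ {ε} = {η}.


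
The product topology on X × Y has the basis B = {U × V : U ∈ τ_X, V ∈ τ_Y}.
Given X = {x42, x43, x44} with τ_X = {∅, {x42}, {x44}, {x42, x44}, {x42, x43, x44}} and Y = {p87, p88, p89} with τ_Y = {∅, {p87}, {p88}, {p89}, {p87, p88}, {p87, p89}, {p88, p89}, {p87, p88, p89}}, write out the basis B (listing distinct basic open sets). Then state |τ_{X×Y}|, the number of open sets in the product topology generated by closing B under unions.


Basis B = {∅ × ∅, {x42} × {p87}, {x42} × {p88}, {x42} × {p89}, {x44} × {p87}, {x44} × {p88}, {x44} × {p89}, {x42} × {p87, p88}, {x42} × {p87, p89}, {x42, x44} × {p87}, {x42} × {p88, p89}, {x42, x44} × {p88}, {x42, x44} × {p89}, {x44} × {p87, p88}, {x44} × {p87, p89}, {x44} × {p88, p89}, {x42} × {p87, p88, p89}, {x42, x43, x44} × {p87}, {x42, x43, x44} × {p88}, {x42, x43, x44} × {p89}, {x44} × {p87, p88, p89}, {x42, x44} × {p87, p88}, {x42, x44} × {p87, p89}, {x42, x44} × {p88, p89}, {x42, x44} × {p87, p88, p89}, {x42, x43, x44} × {p87, p88}, {x42, x43, x44} × {p87, p89}, {x42, x43, x44} × {p88, p89}, {x42, x43, x44} × {p87, p88, p89}}; |τ_{X×Y}| = 125.

Enumerate products U × V with U ∈ τ_X, V ∈ τ_Y (deduplicated):
  ∅ × ∅ = {} (∅)
  {x42} × {p87} = {(x42,p87)}
  {x42} × {p88} = {(x42,p88)}
  {x42} × {p89} = {(x42,p89)}
  {x44} × {p87} = {(x44,p87)}
  {x44} × {p88} = {(x44,p88)}
  {x44} × {p89} = {(x44,p89)}
  {x42} × {p87, p88} = {(x42,p87), (x42,p88)}
  {x42} × {p87, p89} = {(x42,p87), (x42,p89)}
  {x42, x44} × {p87} = {(x42,p87), (x44,p87)}
  {x42} × {p88, p89} = {(x42,p88), (x42,p89)}
  {x42, x44} × {p88} = {(x42,p88), (x44,p88)}
  {x42, x44} × {p89} = {(x42,p89), (x44,p89)}
  {x44} × {p87, p88} = {(x44,p87), (x44,p88)}
  {x44} × {p87, p89} = {(x44,p87), (x44,p89)}
  {x44} × {p88, p89} = {(x44,p88), (x44,p89)}
  {x42} × {p87, p88, p89} = {(x42,p87), (x42,p88), (x42,p89)}
  {x42, x43, x44} × {p87} = {(x42,p87), (x43,p87), (x44,p87)}
  {x42, x43, x44} × {p88} = {(x42,p88), (x43,p88), (x44,p88)}
  {x42, x43, x44} × {p89} = {(x42,p89), (x43,p89), (x44,p89)}
  {x44} × {p87, p88, p89} = {(x44,p87), (x44,p88), (x44,p89)}
  {x42, x44} × {p87, p88} = {(x42,p87), (x42,p88), (x44,p87), (x44,p88)}
  {x42, x44} × {p87, p89} = {(x42,p87), (x42,p89), (x44,p87), (x44,p89)}
  {x42, x44} × {p88, p89} = {(x42,p88), (x42,p89), (x44,p88), (x44,p89)}
  {x42, x44} × {p87, p88, p89} = {(x42,p87), (x42,p88), (x42,p89), (x44,p87), (x44,p88), (x44,p89)}
  {x42, x43, x44} × {p87, p88} = {(x42,p87), (x42,p88), (x43,p87), (x43,p88), (x44,p87), (x44,p88)}
  {x42, x43, x44} × {p87, p89} = {(x42,p87), (x42,p89), (x43,p87), (x43,p89), (x44,p87), (x44,p89)}
  {x42, x43, x44} × {p88, p89} = {(x42,p88), (x42,p89), (x43,p88), (x43,p89), (x44,p88), (x44,p89)}
  {x42, x43, x44} × {p87, p88, p89} = {(x42,p87), (x42,p88), (x42,p89), (x43,p87), (x43,p88), (x43,p89), (x44,p87), (x44,p88), (x44,p89)}
These 29 distinct sets form the basis B.
Close under arbitrary unions to get τ_{X×Y}; counting gives |τ_{X×Y}| = 125.


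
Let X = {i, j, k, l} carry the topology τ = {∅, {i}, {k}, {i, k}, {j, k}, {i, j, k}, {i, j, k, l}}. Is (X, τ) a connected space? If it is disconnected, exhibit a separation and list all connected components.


(X, τ) is connected.

Find clopen sets (U ∈ τ with X ∖ U ∈ τ):
  U = ∅, X ∖ U = {i, j, k, l} — both open, so U is clopen.
  U = {i, j, k, l}, X ∖ U = ∅ — both open, so U is clopen.
Only trivial clopens (∅ and X) exist, so (X, τ) is connected.
Compute connected components by grouping points that agree on all clopens:
  component: {i, j, k, l}


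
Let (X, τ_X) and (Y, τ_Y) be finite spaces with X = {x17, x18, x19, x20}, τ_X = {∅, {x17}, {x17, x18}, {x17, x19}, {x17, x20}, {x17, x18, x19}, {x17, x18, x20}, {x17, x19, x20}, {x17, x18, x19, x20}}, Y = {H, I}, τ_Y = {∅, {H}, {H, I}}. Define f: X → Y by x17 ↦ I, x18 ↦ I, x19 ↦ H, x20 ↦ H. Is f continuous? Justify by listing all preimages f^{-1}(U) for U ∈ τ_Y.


f is NOT continuous.

Compute f^{-1}(U) for each U ∈ τ_Y:
  U = ∅: f^{-1}(U) = ∅ ∈ τ_X ✓.
  U = {H}: f^{-1}(U) = {x19, x20} ∉ τ_X ✗.
  U = {H, I}: f^{-1}(U) = {x17, x18, x19, x20} ∈ τ_X ✓.
Found U = {H} with f^{-1}(U) = {x19, x20} not in τ_X. Therefore f is NOT continuous.


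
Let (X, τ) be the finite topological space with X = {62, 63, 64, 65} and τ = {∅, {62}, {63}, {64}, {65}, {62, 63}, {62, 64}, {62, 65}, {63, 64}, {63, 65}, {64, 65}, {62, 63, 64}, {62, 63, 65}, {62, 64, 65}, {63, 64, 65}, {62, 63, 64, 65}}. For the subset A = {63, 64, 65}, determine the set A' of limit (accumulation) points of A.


A' = ∅

For each x ∈ X, list the open sets U ∈ τ with x ∈ U, then check whether U ∩ (A ∖ {x}) ≠ ∅ for every such U.
  x = 62: open {62} ∋ x has {62} ∩ (A ∖ {62}) = ∅, so x is NOT a limit point.
  x = 63: open {63} ∋ x has {63} ∩ (A ∖ {63}) = ∅, so x is NOT a limit point.
  x = 64: open {64} ∋ x has {64} ∩ (A ∖ {64}) = ∅, so x is NOT a limit point.
  x = 65: open {65} ∋ x has {65} ∩ (A ∖ {65}) = ∅, so x is NOT a limit point.
Collecting: A' = ∅.


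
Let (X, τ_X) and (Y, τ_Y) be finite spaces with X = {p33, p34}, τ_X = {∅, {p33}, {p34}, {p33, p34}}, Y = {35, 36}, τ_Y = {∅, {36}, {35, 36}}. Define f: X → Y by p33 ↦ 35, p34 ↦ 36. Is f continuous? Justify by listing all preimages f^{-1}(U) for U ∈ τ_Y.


f IS continuous.

Compute f^{-1}(U) for each U ∈ τ_Y:
  U = ∅: f^{-1}(U) = ∅ ∈ τ_X ✓.
  U = {36}: f^{-1}(U) = {p34} ∈ τ_X ✓.
  U = {35, 36}: f^{-1}(U) = {p33, p34} ∈ τ_X ✓.
Every preimage lies in τ_X, so f IS continuous.


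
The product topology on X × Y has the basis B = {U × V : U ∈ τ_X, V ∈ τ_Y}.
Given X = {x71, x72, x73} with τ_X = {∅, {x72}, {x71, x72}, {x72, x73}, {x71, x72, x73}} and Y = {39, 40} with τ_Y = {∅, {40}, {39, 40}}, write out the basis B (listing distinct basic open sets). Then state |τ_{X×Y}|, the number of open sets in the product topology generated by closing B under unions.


Basis B = {∅ × ∅, {x72} × {40}, {x71, x72} × {40}, {x72} × {39, 40}, {x72, x73} × {40}, {x71, x72, x73} × {40}, {x71, x72} × {39, 40}, {x72, x73} × {39, 40}, {x71, x72, x73} × {39, 40}}; |τ_{X×Y}| = 14.

Enumerate products U × V with U ∈ τ_X, V ∈ τ_Y (deduplicated):
  ∅ × ∅ = {} (∅)
  {x72} × {40} = {(x72,40)}
  {x71, x72} × {40} = {(x71,40), (x72,40)}
  {x72} × {39, 40} = {(x72,39), (x72,40)}
  {x72, x73} × {40} = {(x72,40), (x73,40)}
  {x71, x72, x73} × {40} = {(x71,40), (x72,40), (x73,40)}
  {x71, x72} × {39, 40} = {(x71,39), (x71,40), (x72,39), (x72,40)}
  {x72, x73} × {39, 40} = {(x72,39), (x72,40), (x73,39), (x73,40)}
  {x71, x72, x73} × {39, 40} = {(x71,39), (x71,40), (x72,39), (x72,40), (x73,39), (x73,40)}
These 9 distinct sets form the basis B.
Close under arbitrary unions to get τ_{X×Y}; counting gives |τ_{X×Y}| = 14.


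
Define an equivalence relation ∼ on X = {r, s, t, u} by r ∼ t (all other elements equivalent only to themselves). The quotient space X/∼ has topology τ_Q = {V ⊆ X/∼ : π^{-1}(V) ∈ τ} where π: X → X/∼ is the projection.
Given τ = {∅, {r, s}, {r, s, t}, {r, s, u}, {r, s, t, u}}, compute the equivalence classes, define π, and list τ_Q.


X/∼ = {[r=t], [s], [u]}; |τ_Q| = 3.

Equivalence classes: [r=t], [s], [u].
Quotient map π: X → X/∼ sends r ↦ [r=t], s ↦ [s], t ↦ [r=t], u ↦ [u].
For each subset V ⊆ X/∼, compute π^{-1}(V) ⊆ X and check whether π^{-1}(V) ∈ τ. V is open in τ_Q iff π^{-1}(V) ∈ τ.
  V = {}: π^{-1}(V) = ∅ ∈ τ ✓.
  V = {[r=t]}: π^{-1}(V) = {r, t} ∉ τ ✗.
  V = {[s]}: π^{-1}(V) = {s} ∉ τ ✗.
  V = {[r=t], [s]}: π^{-1}(V) = {r, s, t} ∈ τ ✓.
  V = {[u]}: π^{-1}(V) = {u} ∉ τ ✗.
  V = {[r=t], [u]}: π^{-1}(V) = {r, t, u} ∉ τ ✗.
  V = {[s], [u]}: π^{-1}(V) = {s, u} ∉ τ ✗.
  V = {[r=t], [s], [u]}: π^{-1}(V) = {r, s, t, u} ∈ τ ✓.
Open sets in the quotient: τ_Q = {{}, {[r=t], [s]}, {[r=t], [s], [u]}} (3 elements).
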